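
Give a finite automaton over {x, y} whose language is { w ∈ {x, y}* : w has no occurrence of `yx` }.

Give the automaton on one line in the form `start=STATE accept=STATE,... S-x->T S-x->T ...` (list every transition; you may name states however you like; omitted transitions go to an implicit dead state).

Track partial matches of the forbidden pattern `yx`. State q2 is a dead state reached once `yx` has occurred; every other state accepts. q0 means no part of `yx` is currently matched.
        x   y  
>* q0   q0  q1 
 * q1   q2  q1 
   q2   q2  q2 
(> = start, * = accepting)

start=q0 accept=q0,q1 q0-x->q0 q0-y->q1 q1-x->q2 q1-y->q1 q2-x->q2 q2-y->q2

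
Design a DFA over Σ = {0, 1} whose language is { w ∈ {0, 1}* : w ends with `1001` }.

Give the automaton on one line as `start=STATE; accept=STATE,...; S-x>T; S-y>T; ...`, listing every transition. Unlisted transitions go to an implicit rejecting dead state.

Let each state record the length of the longest suffix of the input read so far that is also a prefix of `1001`. B means the last symbol is `1`; C means the last 2 symbols are `10`; D means the last 3 symbols are `100`; E means the last 4 symbols are `1001`. Accept only at E, where the string currently ends in `1001`.
       0  1 
>  A   A  B 
   B   C  B 
   C   D  B 
   D   A  E 
 * E   C  B 
(> = start, * = accepting)

start=A; accept=E; A-0>A; A-1>B; B-0>C; B-1>B; C-0>D; C-1>B; D-0>A; D-1>E; E-0>C; E-1>B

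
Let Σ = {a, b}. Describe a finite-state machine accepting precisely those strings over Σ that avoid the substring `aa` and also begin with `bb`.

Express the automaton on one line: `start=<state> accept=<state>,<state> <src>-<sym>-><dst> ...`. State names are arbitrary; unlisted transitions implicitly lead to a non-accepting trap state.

start=S0 accept=S3,S4 S0-a->S1 S0-b->S2 S1-a->S1 S1-b->S1 S2-a->S1 S2-b->S3 S3-a->S4 S3-b->S3 S4-a->S1 S4-b->S3

Build one automaton per condition and run them in lockstep. One (3 states) tracks partial matches of the forbidden pattern `aa`; the other (4 states) tracks whether the input so far still matches the prefix `bb`. Each combined state is a pair, one component from each; accept when both components accept. Minimizing collapses redundant product states.
A 5-state machine:
        a   b  
>  S0   S1  S2 
   S1   S1  S1 
   S2   S1  S3 
 * S3   S4  S3 
 * S4   S1  S3 
(> = start, * = accepting)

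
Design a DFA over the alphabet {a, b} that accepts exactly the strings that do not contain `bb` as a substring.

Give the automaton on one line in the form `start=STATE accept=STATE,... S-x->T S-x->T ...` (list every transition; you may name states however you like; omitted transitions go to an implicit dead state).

Track partial matches of the forbidden pattern `bb`. State q2 is a dead state reached once `bb` has occurred; every other state accepts. q0 means no part of `bb` is currently matched.
        a   b  
>* q0   q0  q1 
 * q1   q0  q2 
   q2   q2  q2 
(> = start, * = accepting)

start=q0 accept=q0,q1 q0-a->q0 q0-b->q1 q1-a->q0 q1-b->q2 q2-a->q2 q2-b->q2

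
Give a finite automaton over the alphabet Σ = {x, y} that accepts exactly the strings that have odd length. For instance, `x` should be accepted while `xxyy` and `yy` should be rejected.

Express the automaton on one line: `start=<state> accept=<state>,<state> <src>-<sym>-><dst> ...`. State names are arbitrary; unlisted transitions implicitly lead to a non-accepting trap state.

Only the length mod 2 matters, so use a 2-cycle: from any state, every input symbol moves to the next state, wrapping q1 back to q0. Mark q1 accepting.
With 2 states:
        x   y  
>  q0   q1  q1 
 * q1   q0  q0 
(> = start, * = accepting)

start=q0 accept=q1 q0-x->q1 q0-y->q1 q1-x->q0 q1-y->q0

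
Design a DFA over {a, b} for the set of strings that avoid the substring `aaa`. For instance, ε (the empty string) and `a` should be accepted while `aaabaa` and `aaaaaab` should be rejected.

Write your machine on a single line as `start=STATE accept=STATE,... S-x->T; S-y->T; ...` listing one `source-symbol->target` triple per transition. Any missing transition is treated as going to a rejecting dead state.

start=S0; accept=S0,S1,S2; S0-a->S1; S0-b->S0; S1-a->S2; S1-b->S0; S2-a->S3; S2-b->S0; S3-a->S3; S3-b->S3

This is the complement of 'contains `aaa`'. Use the same substring-matching states — S0 through S3 holding how much of `aaa` has just been matched — but flip the accepting set: everything except the trap S3 accepts.
4 states suffice.
        a   b  
>* S0   S1  S0 
 * S1   S2  S0 
 * S2   S3  S0 
   S3   S3  S3 
(> = start, * = accepting)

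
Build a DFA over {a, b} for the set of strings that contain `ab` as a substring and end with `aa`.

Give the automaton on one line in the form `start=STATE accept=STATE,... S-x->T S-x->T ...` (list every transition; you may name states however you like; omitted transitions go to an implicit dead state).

start=q0 accept=q4 q0-a->q1 q0-b->q0 q1-a->q1 q1-b->q2 q2-a->q3 q2-b->q2 q3-a->q4 q3-b->q2 q4-a->q4 q4-b->q2

Run two small machines in parallel and take their product. One (3 states) tracks whether and how much of `ab` has been seen; the other (3 states) tracks how much of the suffix `aa` has currently been matched. Each combined state is a pair, one component from each; accept when both components accept. Minimizing collapses redundant product states.
        a   b  
>  q0   q1  q0 
   q1   q1  q2 
   q2   q3  q2 
   q3   q4  q2 
 * q4   q4  q2 
(> = start, * = accepting)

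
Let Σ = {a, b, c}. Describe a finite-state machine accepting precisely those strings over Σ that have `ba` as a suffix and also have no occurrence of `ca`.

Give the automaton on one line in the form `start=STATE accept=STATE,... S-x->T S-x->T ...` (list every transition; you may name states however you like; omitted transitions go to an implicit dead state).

start=q0 accept=q3 q0-a->q0 q0-b->q1 q0-c->q2 q1-a->q3 q1-b->q1 q1-c->q2 q2-a->q4 q2-b->q1 q2-c->q2 q3-a->q0 q3-b->q1 q3-c->q2 q4-a->q4 q4-b->q4 q4-c->q4

Build one automaton per condition and run them in lockstep. One (3 states) tracks how much of the suffix `ba` has currently been matched; the other (3 states) tracks partial matches of the forbidden pattern `ca`. Each combined state is a pair, one component from each; accept when both components accept. Minimizing collapses redundant product states.
A 5-state machine:
        a   b   c  
>  q0   q0  q1  q2 
   q1   q3  q1  q2 
   q2   q4  q1  q2 
 * q3   q0  q1  q2 
   q4   q4  q4  q4 
(> = start, * = accepting)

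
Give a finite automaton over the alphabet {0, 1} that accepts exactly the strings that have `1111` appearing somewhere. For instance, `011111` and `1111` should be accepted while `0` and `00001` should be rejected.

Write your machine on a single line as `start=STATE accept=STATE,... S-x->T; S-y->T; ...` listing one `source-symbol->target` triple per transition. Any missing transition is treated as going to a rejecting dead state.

States s0..s3 record the length of the longest prefix of `1111` that matches the current input suffix. Reaching s4 means `1111` has been seen, and we stay there forever. Accept from s4.
With 5 states:
        0   1  
>  s0   s0  s1 
   s1   s0  s2 
   s2   s0  s3 
   s3   s0  s4 
 * s4   s4  s4 
(> = start, * = accepting)

start=s0; accept=s4; s0-0->s0; s0-1->s1; s1-0->s0; s1-1->s2; s2-0->s0; s2-1->s3; s3-0->s0; s3-1->s4; s4-0->s4; s4-1->s4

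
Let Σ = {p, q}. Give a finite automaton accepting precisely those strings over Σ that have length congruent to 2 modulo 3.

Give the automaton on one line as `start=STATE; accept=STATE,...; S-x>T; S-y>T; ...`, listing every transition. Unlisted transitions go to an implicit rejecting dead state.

start=s0; accept=s2; s0-p>s1; s0-q>s1; s1-p>s2; s1-q>s2; s2-p>s0; s2-q>s0

Only the length mod 3 matters, so use a 3-cycle: from any state, every input symbol moves to the next state, wrapping s2 back to s0. Mark s2 accepting.
        p   q  
>  s0   s1  s1 
   s1   s2  s2 
 * s2   s0  s0 
(> = start, * = accepting)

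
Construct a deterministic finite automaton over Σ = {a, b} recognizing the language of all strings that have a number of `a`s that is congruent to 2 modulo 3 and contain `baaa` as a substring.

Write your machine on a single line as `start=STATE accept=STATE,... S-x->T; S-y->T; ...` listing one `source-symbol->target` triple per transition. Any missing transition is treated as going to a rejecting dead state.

Run two small machines in parallel and take their product. The first has 3 states tracking the count of `a`s modulo 3; the second has 5 states tracking whether and how much of `baaa` has been seen. A product state is a pair (one from each), accepting exactly when both do.
15 states suffice.
          a    b  
>  S0     S1   S2 
   S1     S3   S4 
   S2     S5   S2 
   S3     S0   S6 
   S4     S7   S4 
   S5     S8   S4 
   S6     S9   S6 
   S7    S10   S6 
   S8    S11   S6 
   S9    S12   S2 
   S10   S13   S2 
   S11   S13  S11 
   S12   S14   S4 
   S13   S14  S13 
 * S14   S11  S14 
(> = start, * = accepting)

start=S0; accept=S14; S0-a->S1; S0-b->S2; S1-a->S3; S1-b->S4; S2-a->S5; S2-b->S2; S3-a->S0; S3-b->S6; S4-a->S7; S4-b->S4; S5-a->S8; S5-b->S4; S6-a->S9; S6-b->S6; S7-a->S10; S7-b->S6; S8-a->S11; S8-b->S6; S9-a->S12; S9-b->S2; S10-a->S13; S10-b->S2; S11-a->S13; S11-b->S11; S12-a->S14; S12-b->S4; S13-a->S14; S13-b->S13; S14-a->S11; S14-b->S14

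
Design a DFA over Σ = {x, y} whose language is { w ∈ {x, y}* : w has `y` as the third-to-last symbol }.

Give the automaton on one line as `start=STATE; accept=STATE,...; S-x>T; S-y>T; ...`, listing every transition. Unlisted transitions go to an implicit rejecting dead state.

start=s0; accept=s11,s12,s13,s14; s0-x>s1; s0-y>s2; s1-x>s3; s1-y>s4; s2-x>s5; s2-y>s6; s3-x>s7; s3-y>s8; s4-x>s9; s4-y>s10; s5-x>s11; s5-y>s12; s6-x>s13; s6-y>s14; s7-x>s7; s7-y>s8; s8-x>s9; s8-y>s10; s9-x>s11; s9-y>s12; s10-x>s13; s10-y>s14; s11-x>s7; s11-y>s8; s12-x>s9; s12-y>s10; s13-x>s11; s13-y>s12; s14-x>s13; s14-y>s14

Because acceptance depends on a position counted from the end, the machine has to buffer the most recent 3 symbols. Make each state the string of the last up-to-3 symbols read; on input `x` shift the window left and append `x`. Accept when the buffered window has length 3 and begins with `y`.
A 15-state machine:
          x    y  
>  s0     s1   s2 
   s1     s3   s4 
   s2     s5   s6 
   s3     s7   s8 
   s4     s9  s10 
   s5    s11  s12 
   s6    s13  s14 
   s7     s7   s8 
   s8     s9  s10 
   s9    s11  s12 
   s10   s13  s14 
 * s11    s7   s8 
 * s12    s9  s10 
 * s13   s11  s12 
 * s14   s13  s14 
(> = start, * = accepting)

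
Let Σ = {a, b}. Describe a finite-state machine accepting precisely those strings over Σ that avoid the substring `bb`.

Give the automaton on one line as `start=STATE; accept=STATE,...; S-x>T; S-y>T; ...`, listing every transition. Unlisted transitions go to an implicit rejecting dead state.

start=S0; accept=S0,S1; S0-a>S0; S0-b>S1; S1-a>S0; S1-b>S2; S2-a>S2; S2-b>S2

Track partial matches of the forbidden pattern `bb`. State S2 is a dead state reached once `bb` has occurred; every other state accepts. S0 means no part of `bb` is currently matched.
With 3 states:
        a   b  
>* S0   S0  S1 
 * S1   S0  S2 
   S2   S2  S2 
(> = start, * = accepting)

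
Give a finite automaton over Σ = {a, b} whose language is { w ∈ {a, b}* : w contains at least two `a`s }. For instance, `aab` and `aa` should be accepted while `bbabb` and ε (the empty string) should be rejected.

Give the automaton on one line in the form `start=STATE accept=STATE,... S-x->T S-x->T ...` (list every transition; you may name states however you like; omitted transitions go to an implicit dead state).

start=S0 accept=S2,S3 S0-a->S1 S0-b->S0 S1-a->S2 S1-b->S1 S2-a->S3 S2-b->S2 S3-a->S3 S3-b->S3

Count `a`s, saturating at 3: states S0 through S2 mean 0 through 2 `a`s seen; S3 means more than 2. Each `a` increments (capped at S3); other symbols loop. Accept from {S2, S3}.
With 4 states:
        a   b  
>  S0   S1  S0 
   S1   S2  S1 
 * S2   S3  S2 
 * S3   S3  S3 
(> = start, * = accepting)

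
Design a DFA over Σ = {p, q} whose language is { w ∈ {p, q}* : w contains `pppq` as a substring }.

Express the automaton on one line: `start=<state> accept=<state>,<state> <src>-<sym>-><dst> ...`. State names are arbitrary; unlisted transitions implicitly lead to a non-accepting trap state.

start=S0 accept=S4 S0-p->S1 S0-q->S0 S1-p->S2 S1-q->S0 S2-p->S3 S2-q->S0 S3-p->S3 S3-q->S4 S4-p->S4 S4-q->S4

Track how much of `pppq` has been matched so far: state S0 is no progress, S4 is the absorbing accept state reached once `pppq` has occurred. Intermediate states record partial matches; on a mismatch, fall back to the longest reusable overlap.
A 5-state machine:
        p   q  
>  S0   S1  S0 
   S1   S2  S0 
   S2   S3  S0 
   S3   S3  S4 
 * S4   S4  S4 
(> = start, * = accepting)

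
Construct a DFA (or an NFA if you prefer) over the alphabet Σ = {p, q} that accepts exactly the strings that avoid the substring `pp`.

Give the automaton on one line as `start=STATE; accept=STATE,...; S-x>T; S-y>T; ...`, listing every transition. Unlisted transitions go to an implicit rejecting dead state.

start=s0; accept=s0,s1; s0-p>s1; s0-q>s0; s1-p>s2; s1-q>s0; s2-p>s2; s2-q>s2

This is the complement of 'contains `pp`'. Use the same substring-matching states — s0 through s2 holding how much of `pp` has just been matched — but flip the accepting set: everything except the trap s2 accepts.
A 3-state machine:
        p   q  
>* s0   s1  s0 
 * s1   s2  s0 
   s2   s2  s2 
(> = start, * = accepting)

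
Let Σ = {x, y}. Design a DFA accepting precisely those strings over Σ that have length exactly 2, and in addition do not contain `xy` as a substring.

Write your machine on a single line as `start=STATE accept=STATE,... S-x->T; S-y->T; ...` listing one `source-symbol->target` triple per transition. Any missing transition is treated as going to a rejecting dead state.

Build one automaton per condition and run them in lockstep. One (4 states) tracks the input length, saturating at 3; the other (3 states) tracks partial matches of the forbidden pattern `xy`. Each combined state is a pair, one component from each; accept when both components accept.
9 states suffice.
        x   y  
>  S0   S1  S2 
   S1   S3  S4 
   S2   S3  S5 
 * S3   S6  S7 
   S4   S7  S7 
 * S5   S6  S8 
   S6   S6  S7 
   S7   S7  S7 
   S8   S6  S8 
(> = start, * = accepting)

start=S0; accept=S3,S5; S0-x->S1; S0-y->S2; S1-x->S3; S1-y->S4; S2-x->S3; S2-y->S5; S3-x->S6; S3-y->S7; S4-x->S7; S4-y->S7; S5-x->S6; S5-y->S8; S6-x->S6; S6-y->S7; S7-x->S7; S7-y->S7; S8-x->S6; S8-y->S8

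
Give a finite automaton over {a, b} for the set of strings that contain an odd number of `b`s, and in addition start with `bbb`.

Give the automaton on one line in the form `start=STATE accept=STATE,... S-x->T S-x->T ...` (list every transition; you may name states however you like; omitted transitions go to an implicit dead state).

start=s0 accept=s4 s0-a->s1 s0-b->s2 s1-a->s1 s1-b->s1 s2-a->s1 s2-b->s3 s3-a->s1 s3-b->s4 s4-a->s4 s4-b->s5 s5-a->s5 s5-b->s4

Run two small machines in parallel and take their product. One (2 states) tracks the count of `b`s modulo 2; the other (5 states) tracks whether the input so far still matches the prefix `bbb`. Each combined state is a pair, one component from each; accept when both components accept. Equivalent product states are then merged.
A 6-state machine:
        a   b  
>  s0   s1  s2 
   s1   s1  s1 
   s2   s1  s3 
   s3   s1  s4 
 * s4   s4  s5 
   s5   s5  s4 
(> = start, * = accepting)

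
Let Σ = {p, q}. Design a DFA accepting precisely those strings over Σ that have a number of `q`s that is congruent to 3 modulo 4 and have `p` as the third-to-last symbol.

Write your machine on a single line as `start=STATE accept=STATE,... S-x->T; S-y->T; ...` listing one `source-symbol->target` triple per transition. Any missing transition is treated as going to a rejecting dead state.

Run two small machines in parallel and take their product. The first has 4 states tracking the count of `q`s modulo 4; the second has 15 states tracking the last 3 symbols read. A product state is a pair (one from each), accepting exactly when both do. Minimizing collapses redundant product states.
A 15-state machine:
          p    q  
>  s0     s0   s1 
   s1     s2   s3 
   s2     s2   s4 
   s3     s5   s6 
   s4     s5   s7 
   s5     s8   s9 
   s6    s10   s0 
 * s7    s10   s0 
   s8     s8  s11 
   s9    s12   s0 
   s10   s13   s0 
 * s11   s12   s0 
 * s12   s13   s0 
   s13   s14   s0 
 * s14   s14   s0 
(> = start, * = accepting)

start=s0; accept=s7,s11,s12,s14; s0-p->s0; s0-q->s1; s1-p->s2; s1-q->s3; s2-p->s2; s2-q->s4; s3-p->s5; s3-q->s6; s4-p->s5; s4-q->s7; s5-p->s8; s5-q->s9; s6-p->s10; s6-q->s0; s7-p->s10; s7-q->s0; s8-p->s8; s8-q->s11; s9-p->s12; s9-q->s0; s10-p->s13; s10-q->s0; s11-p->s12; s11-q->s0; s12-p->s13; s12-q->s0; s13-p->s14; s13-q->s0; s14-p->s14; s14-q->s0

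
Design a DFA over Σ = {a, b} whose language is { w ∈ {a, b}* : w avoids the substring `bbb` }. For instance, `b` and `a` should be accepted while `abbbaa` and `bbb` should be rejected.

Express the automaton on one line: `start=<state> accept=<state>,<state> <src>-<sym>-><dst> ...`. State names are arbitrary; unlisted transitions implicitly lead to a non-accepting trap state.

start=q0 accept=q0,q1,q2 q0-a->q0 q0-b->q1 q1-a->q0 q1-b->q2 q2-a->q0 q2-b->q3 q3-a->q3 q3-b->q3

Track partial matches of the forbidden pattern `bbb`. State q3 is a dead state reached once `bbb` has occurred; every other state accepts. q0 means no part of `bbb` is currently matched.
4 states suffice.
        a   b  
>* q0   q0  q1 
 * q1   q0  q2 
 * q2   q0  q3 
   q3   q3  q3 
(> = start, * = accepting)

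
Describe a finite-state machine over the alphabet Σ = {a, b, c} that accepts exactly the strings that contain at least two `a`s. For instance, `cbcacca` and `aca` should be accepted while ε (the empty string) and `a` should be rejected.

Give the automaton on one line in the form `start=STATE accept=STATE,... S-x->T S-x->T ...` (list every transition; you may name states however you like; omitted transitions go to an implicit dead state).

Count `a`s, saturating at 3: states q0 through q2 mean 0 through 2 `a`s seen; q3 means more than 2. Each `a` increments (capped at q3); other symbols loop. Accept from {q2, q3}.
4 states suffice.
        a   b   c  
>  q0   q1  q0  q0 
   q1   q2  q1  q1 
 * q2   q3  q2  q2 
 * q3   q3  q3  q3 
(> = start, * = accepting)

start=q0 accept=q2,q3 q0-a->q1 q0-b->q0 q0-c->q0 q1-a->q2 q1-b->q1 q1-c->q1 q2-a->q3 q2-b->q2 q2-c->q2 q3-a->q3 q3-b->q3 q3-c->q3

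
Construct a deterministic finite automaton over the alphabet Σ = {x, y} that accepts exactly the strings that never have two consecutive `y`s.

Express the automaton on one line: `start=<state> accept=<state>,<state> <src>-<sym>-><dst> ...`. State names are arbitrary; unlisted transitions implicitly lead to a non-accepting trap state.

start=q0 accept=q0,q1 q0-x->q0 q0-y->q1 q1-x->q0 q1-y->q2 q2-x->q2 q2-y->q2

Track partial matches of the forbidden pattern `yy`. State q2 is a dead state reached once `yy` has occurred; every other state accepts. q0 means no part of `yy` is currently matched.
3 states suffice.
        x   y  
>* q0   q0  q1 
 * q1   q0  q2 
   q2   q2  q2 
(> = start, * = accepting)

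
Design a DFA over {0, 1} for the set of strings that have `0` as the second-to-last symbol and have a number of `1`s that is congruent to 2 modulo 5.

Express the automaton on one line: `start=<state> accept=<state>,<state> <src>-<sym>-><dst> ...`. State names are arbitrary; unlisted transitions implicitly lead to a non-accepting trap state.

Build one automaton per condition and run them in lockstep. The first has 7 states tracking the last 2 symbols read; the second has 5 states tracking the count of `1`s modulo 5. A product state is a pair (one from each), accepting exactly when both do. Minimizing collapses redundant product states.
        0   1  
>  q0   q0  q1 
   q1   q2  q3 
   q2   q2  q4 
   q3   q5  q6 
 * q4   q5  q6 
   q5   q7  q6 
   q6   q6  q8 
 * q7   q7  q6 
   q8   q8  q0 
(> = start, * = accepting)

start=q0 accept=q4,q7 q0-0->q0 q0-1->q1 q1-0->q2 q1-1->q3 q2-0->q2 q2-1->q4 q3-0->q5 q3-1->q6 q4-0->q5 q4-1->q6 q5-0->q7 q5-1->q6 q6-0->q6 q6-1->q8 q7-0->q7 q7-1->q6 q8-0->q8 q8-1->q0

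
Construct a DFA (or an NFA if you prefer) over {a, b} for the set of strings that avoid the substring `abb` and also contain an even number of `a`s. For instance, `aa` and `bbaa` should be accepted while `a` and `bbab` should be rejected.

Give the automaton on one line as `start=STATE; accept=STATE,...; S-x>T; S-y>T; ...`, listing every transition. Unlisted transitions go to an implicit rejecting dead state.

start=S0; accept=S0,S2,S4; S0-a>S1; S0-b>S0; S1-a>S2; S1-b>S3; S2-a>S1; S2-b>S4; S3-a>S2; S3-b>S5; S4-a>S1; S4-b>S5; S5-a>S5; S5-b>S5

Handle the two conditions separately and then intersect. The first has 4 states tracking partial matches of the forbidden pattern `abb`; the second has 2 states tracking the count of `a`s modulo 2. A product state is a pair (one from each), accepting exactly when both do. Minimizing collapses redundant product states.
        a   b  
>* S0   S1  S0 
   S1   S2  S3 
 * S2   S1  S4 
   S3   S2  S5 
 * S4   S1  S5 
   S5   S5  S5 
(> = start, * = accepting)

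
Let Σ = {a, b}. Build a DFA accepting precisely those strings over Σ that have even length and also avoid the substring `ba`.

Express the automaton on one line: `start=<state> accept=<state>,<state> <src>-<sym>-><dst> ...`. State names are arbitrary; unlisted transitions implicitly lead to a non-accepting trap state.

Run two small machines in parallel and take their product. The first has 2 states tracking the input length modulo 2; the second has 3 states tracking partial matches of the forbidden pattern `ba`. A product state is a pair (one from each), accepting exactly when both do. Minimizing collapses redundant product states.
A 5-state machine:
        a   b  
>* q0   q1  q2 
   q1   q0  q3 
   q2   q4  q3 
 * q3   q4  q2 
   q4   q4  q4 
(> = start, * = accepting)

start=q0 accept=q0,q3 q0-a->q1 q0-b->q2 q1-a->q0 q1-b->q3 q2-a->q4 q2-b->q3 q3-a->q4 q3-b->q2 q4-a->q4 q4-b->q4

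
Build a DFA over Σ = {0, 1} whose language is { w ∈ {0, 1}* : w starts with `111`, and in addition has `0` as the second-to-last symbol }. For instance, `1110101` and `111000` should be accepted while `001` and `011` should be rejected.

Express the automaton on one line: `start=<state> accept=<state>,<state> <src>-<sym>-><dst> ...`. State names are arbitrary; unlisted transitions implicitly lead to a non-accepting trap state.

Handle the two conditions separately and then intersect. The first has 5 states tracking whether the input so far still matches the prefix `111`; the second has 7 states tracking the last 2 symbols read. A product state is a pair (one from each), accepting exactly when both do.
12 states suffice.
          0    1  
>  S0     S1   S2 
   S1     S3   S4 
   S2     S5   S6 
   S3     S3   S4 
   S4     S5   S7 
   S5     S3   S4 
   S6     S5   S8 
   S7     S5   S7 
   S8     S9   S8 
   S9    S10  S11 
 * S10   S10  S11 
 * S11    S9   S8 
(> = start, * = accepting)

start=S0 accept=S10,S11 S0-0->S1 S0-1->S2 S1-0->S3 S1-1->S4 S2-0->S5 S2-1->S6 S3-0->S3 S3-1->S4 S4-0->S5 S4-1->S7 S5-0->S3 S5-1->S4 S6-0->S5 S6-1->S8 S7-0->S5 S7-1->S7 S8-0->S9 S8-1->S8 S9-0->S10 S9-1->S11 S10-0->S10 S10-1->S11 S11-0->S9 S11-1->S8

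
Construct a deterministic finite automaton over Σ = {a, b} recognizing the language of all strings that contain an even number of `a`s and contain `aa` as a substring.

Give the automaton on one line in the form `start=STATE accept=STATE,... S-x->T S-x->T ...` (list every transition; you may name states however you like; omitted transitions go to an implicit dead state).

start=q0 accept=q2 q0-a->q1 q0-b->q0 q1-a->q2 q1-b->q3 q2-a->q4 q2-b->q2 q3-a->q5 q3-b->q3 q4-a->q2 q4-b->q4 q5-a->q4 q5-b->q0

Build one automaton per condition and run them in lockstep. The first has 2 states tracking the count of `a`s modulo 2; the second has 3 states tracking whether and how much of `aa` has been seen. A product state is a pair (one from each), accepting exactly when both do.
With 6 states:
        a   b  
>  q0   q1  q0 
   q1   q2  q3 
 * q2   q4  q2 
   q3   q5  q3 
   q4   q2  q4 
   q5   q4  q0 
(> = start, * = accepting)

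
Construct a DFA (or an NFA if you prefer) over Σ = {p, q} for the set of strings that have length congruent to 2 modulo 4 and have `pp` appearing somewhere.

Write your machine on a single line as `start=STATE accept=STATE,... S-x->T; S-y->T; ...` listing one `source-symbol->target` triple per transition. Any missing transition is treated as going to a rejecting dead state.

Build one automaton per condition and run them in lockstep. The first has 4 states tracking the input length modulo 4; the second has 3 states tracking whether and how much of `pp` has been seen. A product state is a pair (one from each), accepting exactly when both do.
       p  q 
>  A   B  C 
   B   D  E 
   C   F  E 
 * D   G  G 
   E   H  I 
   F   G  I 
   G   J  J 
   H   J  A 
   I   K  A 
   J   L  L 
   K   L  C 
   L   D  D 
(> = start, * = accepting)

start=A; accept=D; A-p->B; A-q->C; B-p->D; B-q->E; C-p->F; C-q->E; D-p->G; D-q->G; E-p->H; E-q->I; F-p->G; F-q->I; G-p->J; G-q->J; H-p->J; H-q->A; I-p->K; I-q->A; J-p->L; J-q->L; K-p->L; K-q->C; L-p->D; L-q->D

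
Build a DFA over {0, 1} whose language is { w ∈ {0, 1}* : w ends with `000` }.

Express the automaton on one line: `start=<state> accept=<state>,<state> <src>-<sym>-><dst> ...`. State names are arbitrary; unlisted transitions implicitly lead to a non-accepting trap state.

Let each state record the length of the longest suffix of the input read so far that is also a prefix of `000`. q1 means the last symbol is `0`; q2 means the last 2 symbols are `00`; q3 means the last 3 symbols are `000`. Accept only at q3, where the string currently ends in `000`.
A 4-state machine:
        0   1  
>  q0   q1  q0 
   q1   q2  q0 
   q2   q3  q0 
 * q3   q3  q0 
(> = start, * = accepting)

start=q0 accept=q3 q0-0->q1 q0-1->q0 q1-0->q2 q1-1->q0 q2-0->q3 q2-1->q0 q3-0->q3 q3-1->q0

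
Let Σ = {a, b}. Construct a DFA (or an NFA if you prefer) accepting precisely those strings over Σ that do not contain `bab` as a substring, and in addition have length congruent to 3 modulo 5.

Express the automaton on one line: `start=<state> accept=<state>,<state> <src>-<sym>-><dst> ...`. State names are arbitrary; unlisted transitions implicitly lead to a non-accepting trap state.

Build one automaton per condition and run them in lockstep. The first has 4 states tracking partial matches of the forbidden pattern `bab`; the second has 5 states tracking the input length modulo 5. A product state is a pair (one from each), accepting exactly when both do.
          a    b  
>  q0     q1   q2 
   q1     q3   q4 
   q2     q5   q4 
   q3     q6   q7 
   q4     q8   q7 
   q5     q6   q9 
 * q6    q10  q11 
 * q7    q12  q11 
 * q8    q10  q13 
   q9    q13  q13 
   q10    q0  q14 
   q11   q15  q14 
   q12    q0  q16 
   q13   q16  q16 
   q14   q17   q2 
   q15    q1  q18 
   q16   q18  q18 
   q17    q3  q19 
   q18   q19  q19 
   q19    q9   q9 
(> = start, * = accepting)

start=q0 accept=q6,q7,q8 q0-a->q1 q0-b->q2 q1-a->q3 q1-b->q4 q2-a->q5 q2-b->q4 q3-a->q6 q3-b->q7 q4-a->q8 q4-b->q7 q5-a->q6 q5-b->q9 q6-a->q10 q6-b->q11 q7-a->q12 q7-b->q11 q8-a->q10 q8-b->q13 q9-a->q13 q9-b->q13 q10-a->q0 q10-b->q14 q11-a->q15 q11-b->q14 q12-a->q0 q12-b->q16 q13-a->q16 q13-b->q16 q14-a->q17 q14-b->q2 q15-a->q1 q15-b->q18 q16-a->q18 q16-b->q18 q17-a->q3 q17-b->q19 q18-a->q19 q18-b->q19 q19-a->q9 q19-b->q9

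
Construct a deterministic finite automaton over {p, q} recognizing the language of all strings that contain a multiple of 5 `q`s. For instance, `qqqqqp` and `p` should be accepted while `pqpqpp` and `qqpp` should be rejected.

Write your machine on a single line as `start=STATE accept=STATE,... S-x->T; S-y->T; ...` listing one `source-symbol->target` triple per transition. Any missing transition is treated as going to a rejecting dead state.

Keep the running count of `q`s modulo 5: each `q` advances along the cycle s0 → s1 → s2 → s3 → s4 → s0 while other symbols loop. Accept at s0.
A 5-state machine:
        p   q  
>* s0   s0  s1 
   s1   s1  s2 
   s2   s2  s3 
   s3   s3  s4 
   s4   s4  s0 
(> = start, * = accepting)

start=s0; accept=s0; s0-p->s0; s0-q->s1; s1-p->s1; s1-q->s2; s2-p->s2; s2-q->s3; s3-p->s3; s3-q->s4; s4-p->s4; s4-q->s0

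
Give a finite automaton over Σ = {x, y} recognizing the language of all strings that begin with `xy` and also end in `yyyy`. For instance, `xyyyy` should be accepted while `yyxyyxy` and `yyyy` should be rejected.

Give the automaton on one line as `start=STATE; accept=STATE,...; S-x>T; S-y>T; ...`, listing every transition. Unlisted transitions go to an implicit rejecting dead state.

Run two small machines in parallel and take their product. One (4 states) tracks whether the input so far still matches the prefix `xy`; the other (5 states) tracks how much of the suffix `yyyy` has currently been matched. Each combined state is a pair, one component from each; accept when both components accept. Minimizing collapses redundant product states.
8 states suffice.
        x   y  
>  q0   q1  q2 
   q1   q2  q3 
   q2   q2  q2 
   q3   q4  q5 
   q4   q4  q3 
   q5   q4  q6 
   q6   q4  q7 
 * q7   q4  q7 
(> = start, * = accepting)

start=q0; accept=q7; q0-x>q1; q0-y>q2; q1-x>q2; q1-y>q3; q2-x>q2; q2-y>q2; q3-x>q4; q3-y>q5; q4-x>q4; q4-y>q3; q5-x>q4; q5-y>q6; q6-x>q4; q6-y>q7; q7-x>q4; q7-y>q7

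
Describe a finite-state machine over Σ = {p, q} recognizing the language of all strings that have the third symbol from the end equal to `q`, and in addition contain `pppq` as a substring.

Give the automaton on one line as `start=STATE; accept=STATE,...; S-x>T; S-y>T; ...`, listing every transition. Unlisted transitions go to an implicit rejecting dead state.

Build one automaton per condition and run them in lockstep. One (15 states) tracks the last 3 symbols read; the other (5 states) tracks whether and how much of `pppq` has been seen. Each combined state is a pair, one component from each; accept when both components accept. Minimizing collapses redundant product states.
An 11-state machine:
       p  q 
>  A   B  A 
   B   C  A 
   C   D  A 
   D   D  E 
   E   F  G 
   F   H  I 
   G   J  K 
 * H   D  E 
 * I   F  G 
 * J   H  I 
 * K   J  K 
(> = start, * = accepting)

start=A; accept=H,I,J,K; A-p>B; A-q>A; B-p>C; B-q>A; C-p>D; C-q>A; D-p>D; D-q>E; E-p>F; E-q>G; F-p>H; F-q>I; G-p>J; G-q>K; H-p>D; H-q>E; I-p>F; I-q>G; J-p>H; J-q>I; K-p>J; K-q>K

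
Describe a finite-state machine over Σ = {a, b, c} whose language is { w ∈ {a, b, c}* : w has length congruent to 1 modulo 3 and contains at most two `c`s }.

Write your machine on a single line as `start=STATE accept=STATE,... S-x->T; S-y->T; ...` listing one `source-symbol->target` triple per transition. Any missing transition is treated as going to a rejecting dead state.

start=s0; accept=s1,s2,s9; s0-a->s1; s0-b->s1; s0-c->s2; s1-a->s3; s1-b->s3; s1-c->s4; s2-a->s4; s2-b->s4; s2-c->s5; s3-a->s0; s3-b->s0; s3-c->s6; s4-a->s6; s4-b->s6; s4-c->s7; s5-a->s7; s5-b->s7; s5-c->s8; s6-a->s2; s6-b->s2; s6-c->s9; s7-a->s9; s7-b->s9; s7-c->s8; s8-a->s8; s8-b->s8; s8-c->s8; s9-a->s5; s9-b->s5; s9-c->s8

Run two small machines in parallel and take their product. One (3 states) tracks the input length modulo 3; the other (4 states) tracks the count of `c`s, saturating at 3. Each combined state is a pair, one component from each; accept when both components accept. Equivalent product states are then merged.
        a   b   c  
>  s0   s1  s1  s2 
 * s1   s3  s3  s4 
 * s2   s4  s4  s5 
   s3   s0  s0  s6 
   s4   s6  s6  s7 
   s5   s7  s7  s8 
   s6   s2  s2  s9 
   s7   s9  s9  s8 
   s8   s8  s8  s8 
 * s9   s5  s5  s8 
(> = start, * = accepting)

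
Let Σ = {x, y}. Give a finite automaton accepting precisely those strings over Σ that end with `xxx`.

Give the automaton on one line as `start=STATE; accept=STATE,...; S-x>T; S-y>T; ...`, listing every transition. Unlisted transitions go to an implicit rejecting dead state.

start=S0; accept=S3; S0-x>S1; S0-y>S0; S1-x>S2; S1-y>S0; S2-x>S3; S2-y>S0; S3-x>S3; S3-y>S0

Remember how much of `xxx` the current input suffix matches. State S0 means no match yet; S1 means the last symbol is `x`; S2 means the last 2 symbols are `xx`; S3 means the last 3 symbols are `xxx`. Only S3 accepts. On a mismatch, fall back to the longest proper suffix that is still a prefix of `xxx`.
With 4 states:
        x   y  
>  S0   S1  S0 
   S1   S2  S0 
   S2   S3  S0 
 * S3   S3  S0 
(> = start, * = accepting)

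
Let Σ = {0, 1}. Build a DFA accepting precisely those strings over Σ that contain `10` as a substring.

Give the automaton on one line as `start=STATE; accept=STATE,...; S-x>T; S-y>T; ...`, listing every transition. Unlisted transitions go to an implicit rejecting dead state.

start=S0; accept=S2; S0-0>S0; S0-1>S1; S1-0>S2; S1-1>S1; S2-0>S2; S2-1>S2

States S0..S1 record the length of the longest prefix of `10` that matches the current input suffix. Reaching S2 means `10` has been seen, and we stay there forever. Accept from S2.
A 3-state machine:
        0   1  
>  S0   S0  S1 
   S1   S2  S1 
 * S2   S2  S2 
(> = start, * = accepting)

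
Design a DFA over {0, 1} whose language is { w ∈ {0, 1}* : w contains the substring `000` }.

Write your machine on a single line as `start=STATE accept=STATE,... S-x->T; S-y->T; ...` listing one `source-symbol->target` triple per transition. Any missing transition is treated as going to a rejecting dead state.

start=q0; accept=q3; q0-0->q1; q0-1->q0; q1-0->q2; q1-1->q0; q2-0->q3; q2-1->q0; q3-0->q3; q3-1->q3

Track how much of `000` has been matched so far: state q0 is no progress, q3 is the absorbing accept state reached once `000` has occurred. Intermediate states record partial matches; on a mismatch, fall back to the longest reusable overlap.
A 4-state machine:
        0   1  
>  q0   q1  q0 
   q1   q2  q0 
   q2   q3  q0 
 * q3   q3  q3 
(> = start, * = accepting)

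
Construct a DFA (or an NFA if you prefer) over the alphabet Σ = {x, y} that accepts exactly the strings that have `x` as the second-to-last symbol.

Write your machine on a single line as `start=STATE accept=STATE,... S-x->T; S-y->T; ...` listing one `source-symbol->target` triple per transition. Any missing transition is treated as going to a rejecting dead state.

A DFA must remember the last 2 symbols (since which symbol is second-to-last isn't known until the input ends). Use one state per possible window of the last ≤2 symbols; accept from those whose window starts with `x`.
A 7-state machine:
        x   y  
>  s0   s1  s2 
   s1   s3  s4 
   s2   s5  s6 
 * s3   s3  s4 
 * s4   s5  s6 
   s5   s3  s4 
   s6   s5  s6 
(> = start, * = accepting)

start=s0; accept=s3,s4; s0-x->s1; s0-y->s2; s1-x->s3; s1-y->s4; s2-x->s5; s2-y->s6; s3-x->s3; s3-y->s4; s4-x->s5; s4-y->s6; s5-x->s3; s5-y->s4; s6-x->s5; s6-y->s6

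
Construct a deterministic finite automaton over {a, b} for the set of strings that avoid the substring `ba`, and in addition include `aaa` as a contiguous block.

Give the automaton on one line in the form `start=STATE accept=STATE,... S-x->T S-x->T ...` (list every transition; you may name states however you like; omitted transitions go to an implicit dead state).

Run two small machines in parallel and take their product. One (3 states) tracks partial matches of the forbidden pattern `ba`; the other (4 states) tracks whether and how much of `aaa` has been seen. Each combined state is a pair, one component from each; accept when both components accept.
With 10 states:
        a   b  
>  S0   S1  S2 
   S1   S3  S2 
   S2   S4  S2 
   S3   S5  S2 
   S4   S6  S7 
 * S5   S5  S8 
   S6   S9  S7 
   S7   S4  S7 
 * S8   S9  S8 
   S9   S9  S9 
(> = start, * = accepting)

start=S0 accept=S5,S8 S0-a->S1 S0-b->S2 S1-a->S3 S1-b->S2 S2-a->S4 S2-b->S2 S3-a->S5 S3-b->S2 S4-a->S6 S4-b->S7 S5-a->S5 S5-b->S8 S6-a->S9 S6-b->S7 S7-a->S4 S7-b->S7 S8-a->S9 S8-b->S8 S9-a->S9 S9-b->S9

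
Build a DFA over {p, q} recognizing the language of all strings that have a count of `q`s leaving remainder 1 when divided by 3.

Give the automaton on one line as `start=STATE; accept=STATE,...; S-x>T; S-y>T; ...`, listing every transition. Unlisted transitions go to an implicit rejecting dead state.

The only thing that matters is how many `q`s have appeared, reduced mod 3. Use one state per residue: S0 for 0, …, S2 for 2. Reading `q` moves to the next residue; anything else stays put. S1 is accepting.
A 3-state machine:
        p   q  
>  S0   S0  S1 
 * S1   S1  S2 
   S2   S2  S0 
(> = start, * = accepting)

start=S0; accept=S1; S0-p>S0; S0-q>S1; S1-p>S1; S1-q>S2; S2-p>S2; S2-q>S0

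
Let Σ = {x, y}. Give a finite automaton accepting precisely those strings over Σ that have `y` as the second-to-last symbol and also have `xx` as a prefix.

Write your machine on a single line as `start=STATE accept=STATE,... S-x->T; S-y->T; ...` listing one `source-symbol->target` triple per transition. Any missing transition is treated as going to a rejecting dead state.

Build one automaton per condition and run them in lockstep. The first has 7 states tracking the last 2 symbols read; the second has 4 states tracking whether the input so far still matches the prefix `xx`. A product state is a pair (one from each), accepting exactly when both do. Minimizing collapses redundant product states.
With 7 states:
        x   y  
>  S0   S1  S2 
   S1   S3  S2 
   S2   S2  S2 
   S3   S3  S4 
   S4   S5  S6 
 * S5   S3  S4 
 * S6   S5  S6 
(> = start, * = accepting)

start=S0; accept=S5,S6; S0-x->S1; S0-y->S2; S1-x->S3; S1-y->S2; S2-x->S2; S2-y->S2; S3-x->S3; S3-y->S4; S4-x->S5; S4-y->S6; S5-x->S3; S5-y->S4; S6-x->S5; S6-y->S6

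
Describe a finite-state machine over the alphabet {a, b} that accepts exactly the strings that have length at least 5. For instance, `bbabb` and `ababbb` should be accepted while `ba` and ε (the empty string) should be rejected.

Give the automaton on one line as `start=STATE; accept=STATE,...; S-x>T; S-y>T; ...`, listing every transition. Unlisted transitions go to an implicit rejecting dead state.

start=s0; accept=s5,s6; s0-a>s1; s0-b>s1; s1-a>s2; s1-b>s2; s2-a>s3; s2-b>s3; s3-a>s4; s3-b>s4; s4-a>s5; s4-b>s5; s5-a>s6; s5-b>s6; s6-a>s6; s6-b>s6

We only need to distinguish lengths 0, 1, …, 5, and '>5'. Chain s0 → s1 → s2 → s3 → s4 → s5 → s6 on every symbol, with s6 looping. Accepting states: {s5, s6}.
A 7-state machine:
        a   b  
>  s0   s1  s1 
   s1   s2  s2 
   s2   s3  s3 
   s3   s4  s4 
   s4   s5  s5 
 * s5   s6  s6 
 * s6   s6  s6 
(> = start, * = accepting)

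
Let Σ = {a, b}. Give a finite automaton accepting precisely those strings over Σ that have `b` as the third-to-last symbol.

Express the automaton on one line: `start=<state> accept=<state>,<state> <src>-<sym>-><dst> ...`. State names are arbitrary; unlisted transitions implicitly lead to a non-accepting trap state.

A DFA must remember the last 3 symbols (since which symbol is third-to-last isn't known until the input ends). Use one state per possible window of the last ≤3 symbols; accept from those whose window starts with `b`.
A 15-state machine:
          a    b  
>  S0     S1   S2 
   S1     S3   S4 
   S2     S5   S6 
   S3     S7   S8 
   S4     S9  S10 
   S5    S11  S12 
   S6    S13  S14 
   S7     S7   S8 
   S8     S9  S10 
   S9    S11  S12 
   S10   S13  S14 
 * S11    S7   S8 
 * S12    S9  S10 
 * S13   S11  S12 
 * S14   S13  S14 
(> = start, * = accepting)

start=S0 accept=S11,S12,S13,S14 S0-a->S1 S0-b->S2 S1-a->S3 S1-b->S4 S2-a->S5 S2-b->S6 S3-a->S7 S3-b->S8 S4-a->S9 S4-b->S10 S5-a->S11 S5-b->S12 S6-a->S13 S6-b->S14 S7-a->S7 S7-b->S8 S8-a->S9 S8-b->S10 S9-a->S11 S9-b->S12 S10-a->S13 S10-b->S14 S11-a->S7 S11-b->S8 S12-a->S9 S12-b->S10 S13-a->S11 S13-b->S12 S14-a->S13 S14-b->S14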